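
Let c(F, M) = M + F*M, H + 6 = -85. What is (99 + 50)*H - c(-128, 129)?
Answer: 2824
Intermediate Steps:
H = -91 (H = -6 - 85 = -91)
(99 + 50)*H - c(-128, 129) = (99 + 50)*(-91) - 129*(1 - 128) = 149*(-91) - 129*(-127) = -13559 - 1*(-16383) = -13559 + 16383 = 2824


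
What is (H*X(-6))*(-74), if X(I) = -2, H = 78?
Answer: 11544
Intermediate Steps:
(H*X(-6))*(-74) = (78*(-2))*(-74) = -156*(-74) = 11544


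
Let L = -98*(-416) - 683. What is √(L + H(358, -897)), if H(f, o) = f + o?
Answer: 39*√26 ≈ 198.86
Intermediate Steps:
L = 40085 (L = 40768 - 683 = 40085)
√(L + H(358, -897)) = √(40085 + (358 - 897)) = √(40085 - 539) = √39546 = 39*√26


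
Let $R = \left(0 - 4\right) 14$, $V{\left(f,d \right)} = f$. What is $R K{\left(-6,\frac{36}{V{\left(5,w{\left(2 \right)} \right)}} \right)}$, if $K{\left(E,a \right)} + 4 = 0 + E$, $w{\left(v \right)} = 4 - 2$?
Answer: $560$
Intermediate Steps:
$w{\left(v \right)} = 2$ ($w{\left(v \right)} = 4 - 2 = 2$)
$K{\left(E,a \right)} = -4 + E$ ($K{\left(E,a \right)} = -4 + \left(0 + E\right) = -4 + E$)
$R = -56$ ($R = \left(0 - 4\right) 14 = \left(-4\right) 14 = -56$)
$R K{\left(-6,\frac{36}{V{\left(5,w{\left(2 \right)} \right)}} \right)} = - 56 \left(-4 - 6\right) = \left(-56\right) \left(-10\right) = 560$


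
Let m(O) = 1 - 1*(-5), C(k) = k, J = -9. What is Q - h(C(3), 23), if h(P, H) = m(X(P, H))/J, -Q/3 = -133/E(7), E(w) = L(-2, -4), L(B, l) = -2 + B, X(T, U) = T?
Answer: -1189/12 ≈ -99.083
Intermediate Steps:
m(O) = 6 (m(O) = 1 + 5 = 6)
E(w) = -4 (E(w) = -2 - 2 = -4)
Q = -399/4 (Q = -(-399)/(-4) = -(-399)*(-1)/4 = -3*133/4 = -399/4 ≈ -99.750)
h(P, H) = -2/3 (h(P, H) = 6/(-9) = 6*(-1/9) = -2/3)
Q - h(C(3), 23) = -399/4 - 1*(-2/3) = -399/4 + 2/3 = -1189/12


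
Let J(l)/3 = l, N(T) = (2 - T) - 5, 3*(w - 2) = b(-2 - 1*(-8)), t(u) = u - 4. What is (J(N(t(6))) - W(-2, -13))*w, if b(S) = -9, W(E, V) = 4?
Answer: 19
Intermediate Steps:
t(u) = -4 + u
w = -1 (w = 2 + (⅓)*(-9) = 2 - 3 = -1)
N(T) = -3 - T
J(l) = 3*l
(J(N(t(6))) - W(-2, -13))*w = (3*(-3 - (-4 + 6)) - 1*4)*(-1) = (3*(-3 - 1*2) - 4)*(-1) = (3*(-3 - 2) - 4)*(-1) = (3*(-5) - 4)*(-1) = (-15 - 4)*(-1) = -19*(-1) = 19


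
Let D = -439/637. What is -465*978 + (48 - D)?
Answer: -289657475/637 ≈ -4.5472e+5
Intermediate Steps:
D = -439/637 (D = -439*1/637 = -439/637 ≈ -0.68917)
-465*978 + (48 - D) = -465*978 + (48 - 1*(-439/637)) = -454770 + (48 + 439/637) = -454770 + 31015/637 = -289657475/637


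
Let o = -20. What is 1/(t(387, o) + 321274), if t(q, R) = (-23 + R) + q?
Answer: 1/321618 ≈ 3.1093e-6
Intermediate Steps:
t(q, R) = -23 + R + q
1/(t(387, o) + 321274) = 1/((-23 - 20 + 387) + 321274) = 1/(344 + 321274) = 1/321618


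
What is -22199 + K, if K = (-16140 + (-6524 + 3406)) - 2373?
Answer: -43830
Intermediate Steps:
K = -21631 (K = (-16140 - 3118) - 2373 = -19258 - 2373 = -21631)
-22199 + K = -22199 - 21631 = -43830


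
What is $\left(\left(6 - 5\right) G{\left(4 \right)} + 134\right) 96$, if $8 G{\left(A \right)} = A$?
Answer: $12912$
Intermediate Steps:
$G{\left(A \right)} = \frac{A}{8}$
$\left(\left(6 - 5\right) G{\left(4 \right)} + 134\right) 96 = \left(\left(6 - 5\right) \frac{1}{8} \cdot 4 + 134\right) 96 = \left(1 \cdot \frac{1}{2} + 134\right) 96 = \left(\frac{1}{2} + 134\right) 96 = \frac{269}{2} \cdot 96 = 12912$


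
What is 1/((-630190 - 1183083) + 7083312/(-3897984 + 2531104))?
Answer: -85430/154908355097 ≈ -5.5149e-7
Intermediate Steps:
1/((-630190 - 1183083) + 7083312/(-3897984 + 2531104)) = 1/(-1813273 + 7083312/(-1366880)) = 1/(-1813273 + 7083312*(-1/1366880)) = 1/(-1813273 - 442707/85430) = 1/(-154908355097/85430) = -85430/154908355097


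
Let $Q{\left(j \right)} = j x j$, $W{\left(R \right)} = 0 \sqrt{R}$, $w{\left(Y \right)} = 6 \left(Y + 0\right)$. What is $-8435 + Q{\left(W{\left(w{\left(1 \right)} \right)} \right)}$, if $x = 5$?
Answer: $-8435$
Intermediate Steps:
$w{\left(Y \right)} = 6 Y$
$W{\left(R \right)} = 0$
$Q{\left(j \right)} = 5 j^{2}$ ($Q{\left(j \right)} = j 5 j = 5 j j = 5 j^{2}$)
$-8435 + Q{\left(W{\left(w{\left(1 \right)} \right)} \right)} = -8435 + 5 \cdot 0^{2} = -8435 + 5 \cdot 0 = -8435 + 0 = -8435$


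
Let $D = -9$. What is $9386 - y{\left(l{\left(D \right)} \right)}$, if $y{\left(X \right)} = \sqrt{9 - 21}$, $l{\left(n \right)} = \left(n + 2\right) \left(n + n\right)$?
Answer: $9386 - 2 i \sqrt{3} \approx 9386.0 - 3.4641 i$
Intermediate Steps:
$l{\left(n \right)} = 2 n \left(2 + n\right)$ ($l{\left(n \right)} = \left(2 + n\right) 2 n = 2 n \left(2 + n\right)$)
$y{\left(X \right)} = 2 i \sqrt{3}$ ($y{\left(X \right)} = \sqrt{-12} = 2 i \sqrt{3}$)
$9386 - y{\left(l{\left(D \right)} \right)} = 9386 - 2 i \sqrt{3}$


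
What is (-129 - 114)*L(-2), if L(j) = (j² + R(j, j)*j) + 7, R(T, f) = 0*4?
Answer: -2673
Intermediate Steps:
R(T, f) = 0
L(j) = 7 + j² (L(j) = (j² + 0*j) + 7 = (j² + 0) + 7 = j² + 7 = 7 + j²)
(-129 - 114)*L(-2) = (-129 - 114)*(7 + (-2)²) = -243*(7 + 4) = -243*11 = -2673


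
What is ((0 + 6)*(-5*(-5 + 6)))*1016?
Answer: -30480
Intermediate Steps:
((0 + 6)*(-5*(-5 + 6)))*1016 = (6*(-5*1))*1016 = (6*(-5))*1016 = -30*1016 = -30480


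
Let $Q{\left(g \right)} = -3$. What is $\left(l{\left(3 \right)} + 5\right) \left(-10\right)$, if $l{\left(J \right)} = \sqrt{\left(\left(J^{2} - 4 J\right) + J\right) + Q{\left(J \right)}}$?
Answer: $-50 - 10 i \sqrt{3} \approx -50.0 - 17.32 i$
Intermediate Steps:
$l{\left(J \right)} = \sqrt{-3 + J^{2} - 3 J}$ ($l{\left(J \right)} = \sqrt{\left(\left(J^{2} - 4 J\right) + J\right) - 3} = \sqrt{\left(J^{2} - 3 J\right) - 3} = \sqrt{-3 + J^{2} - 3 J}$)
$\left(l{\left(3 \right)} + 5\right) \left(-10\right) = \left(\sqrt{-3 + 3^{2} - 9} + 5\right) \left(-10\right) = \left(\sqrt{-3 + 9 - 9} + 5\right) \left(-10\right) = \left(\sqrt{-3} + 5\right) \left(-10\right) = \left(i \sqrt{3} + 5\right) \left(-10\right) = \left(5 + i \sqrt{3}\right) \left(-10\right) = -50 - 10 i \sqrt{3}$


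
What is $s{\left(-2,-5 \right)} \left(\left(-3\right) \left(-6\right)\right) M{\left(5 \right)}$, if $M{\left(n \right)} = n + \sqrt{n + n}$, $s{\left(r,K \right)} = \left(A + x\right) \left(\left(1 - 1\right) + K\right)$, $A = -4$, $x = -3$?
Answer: $3150 + 630 \sqrt{10} \approx 5142.2$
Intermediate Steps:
$s{\left(r,K \right)} = - 7 K$ ($s{\left(r,K \right)} = \left(-4 - 3\right) \left(\left(1 - 1\right) + K\right) = - 7 \left(\left(1 - 1\right) + K\right) = - 7 \left(0 + K\right) = - 7 K$)
$M{\left(n \right)} = n + \sqrt{2} \sqrt{n}$ ($M{\left(n \right)} = n + \sqrt{2 n} = n + \sqrt{2} \sqrt{n}$)
$s{\left(-2,-5 \right)} \left(\left(-3\right) \left(-6\right)\right) M{\left(5 \right)} = \left(-7\right) \left(-5\right) \left(\left(-3\right) \left(-6\right)\right) \left(5 + \sqrt{2} \sqrt{5}\right) = 35 \cdot 18 \left(5 + \sqrt{10}\right) = 630 \left(5 + \sqrt{10}\right) = 3150 + 630 \sqrt{10}$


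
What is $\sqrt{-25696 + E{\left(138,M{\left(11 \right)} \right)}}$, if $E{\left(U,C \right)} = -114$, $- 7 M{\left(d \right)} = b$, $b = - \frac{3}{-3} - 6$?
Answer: $i \sqrt{25810} \approx 160.65 i$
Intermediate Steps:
$b = -5$ ($b = \left(-3\right) \left(- \frac{1}{3}\right) - 6 = 1 - 6 = -5$)
$M{\left(d \right)} = \frac{5}{7}$ ($M{\left(d \right)} = \left(- \frac{1}{7}\right) \left(-5\right) = \frac{5}{7}$)
$\sqrt{-25696 + E{\left(138,M{\left(11 \right)} \right)}} = \sqrt{-25696 - 114} = \sqrt{-25810} = i \sqrt{25810}$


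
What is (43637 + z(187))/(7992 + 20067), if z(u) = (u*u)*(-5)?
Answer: -43736/9353 ≈ -4.6761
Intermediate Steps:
z(u) = -5*u² (z(u) = u²*(-5) = -5*u²)
(43637 + z(187))/(7992 + 20067) = (43637 - 5*187²)/(7992 + 20067) = (43637 - 5*34969)/28059 = (43637 - 174845)*(1/28059) = -131208*1/28059 = -43736/9353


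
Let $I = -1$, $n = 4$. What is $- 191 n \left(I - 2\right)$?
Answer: $2292$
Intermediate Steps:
$- 191 n \left(I - 2\right) = - 191 \cdot 4 \left(-1 - 2\right) = - 191 \cdot 4 \left(-3\right) = \left(-191\right) \left(-12\right) = 2292$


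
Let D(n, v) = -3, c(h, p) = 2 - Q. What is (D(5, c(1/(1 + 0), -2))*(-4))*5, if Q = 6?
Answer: 60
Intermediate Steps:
c(h, p) = -4 (c(h, p) = 2 - 1*6 = 2 - 6 = -4)
(D(5, c(1/(1 + 0), -2))*(-4))*5 = -3*(-4)*5 = 12*5 = 60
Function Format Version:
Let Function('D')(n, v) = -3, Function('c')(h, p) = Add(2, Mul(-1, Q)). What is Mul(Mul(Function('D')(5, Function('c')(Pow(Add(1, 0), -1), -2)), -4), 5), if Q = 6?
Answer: 60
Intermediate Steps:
Function('c')(h, p) = -4 (Function('c')(h, p) = Add(2, Mul(-1, 6)) = Add(2, -6) = -4)
Mul(Mul(Function('D')(5, Function('c')(Pow(Add(1, 0), -1), -2)), -4), 5) = Mul(Mul(-3, -4), 5) = Mul(12, 5) = 60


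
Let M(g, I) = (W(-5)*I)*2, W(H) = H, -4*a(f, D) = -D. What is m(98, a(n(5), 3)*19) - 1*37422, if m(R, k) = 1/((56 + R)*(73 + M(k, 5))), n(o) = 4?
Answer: -132548723/3542 ≈ -37422.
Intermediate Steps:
a(f, D) = D/4 (a(f, D) = -(-1)*D/4 = D/4)
M(g, I) = -10*I (M(g, I) = -5*I*2 = -10*I)
m(R, k) = 1/(1288 + 23*R) (m(R, k) = 1/((56 + R)*(73 - 10*5)) = 1/((56 + R)*(73 - 50)) = 1/((56 + R)*23) = 1/(1288 + 23*R))
m(98, a(n(5), 3)*19) - 1*37422 = 1/(23*(56 + 98)) - 1*37422 = (1/23)/154 - 37422 = (1/23)*(1/154) - 37422 = 1/3542 - 37422 = -132548723/3542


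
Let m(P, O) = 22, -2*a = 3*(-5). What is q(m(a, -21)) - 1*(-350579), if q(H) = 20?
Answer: 350599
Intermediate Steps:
a = 15/2 (a = -3*(-5)/2 = -1/2*(-15) = 15/2 ≈ 7.5000)
q(m(a, -21)) - 1*(-350579) = 20 - 1*(-350579) = 20 + 350579 = 350599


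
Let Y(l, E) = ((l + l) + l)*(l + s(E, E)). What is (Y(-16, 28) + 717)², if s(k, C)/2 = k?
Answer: 1447209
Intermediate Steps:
s(k, C) = 2*k
Y(l, E) = 3*l*(l + 2*E) (Y(l, E) = ((l + l) + l)*(l + 2*E) = (2*l + l)*(l + 2*E) = (3*l)*(l + 2*E) = 3*l*(l + 2*E))
(Y(-16, 28) + 717)² = (3*(-16)*(-16 + 2*28) + 717)² = (3*(-16)*(-16 + 56) + 717)² = (3*(-16)*40 + 717)² = (-1920 + 717)² = (-1203)² = 1447209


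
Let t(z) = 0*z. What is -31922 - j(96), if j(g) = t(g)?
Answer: -31922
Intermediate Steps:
t(z) = 0
j(g) = 0
-31922 - j(96) = -31922 - 1*0 = -31922 + 0 = -31922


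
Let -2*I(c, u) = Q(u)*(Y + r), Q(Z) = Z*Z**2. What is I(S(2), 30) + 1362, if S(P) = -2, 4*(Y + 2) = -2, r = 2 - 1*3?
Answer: 48612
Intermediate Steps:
r = -1 (r = 2 - 3 = -1)
Y = -5/2 (Y = -2 + (1/4)*(-2) = -2 - 1/2 = -5/2 ≈ -2.5000)
Q(Z) = Z**3
I(c, u) = 7*u**3/4 (I(c, u) = -u**3*(-5/2 - 1)/2 = -u**3*(-7)/(2*2) = -(-7)*u**3/4 = 7*u**3/4)
I(S(2), 30) + 1362 = (7/4)*30**3 + 1362 = (7/4)*27000 + 1362 = 47250 + 1362 = 48612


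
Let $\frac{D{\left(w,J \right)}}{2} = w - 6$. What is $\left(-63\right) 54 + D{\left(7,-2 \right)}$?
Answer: $-3400$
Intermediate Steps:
$D{\left(w,J \right)} = -12 + 2 w$ ($D{\left(w,J \right)} = 2 \left(w - 6\right) = 2 \left(-6 + w\right) = -12 + 2 w$)
$\left(-63\right) 54 + D{\left(7,-2 \right)} = \left(-63\right) 54 + \left(-12 + 2 \cdot 7\right) = -3402 + \left(-12 + 14\right) = -3402 + 2 = -3400$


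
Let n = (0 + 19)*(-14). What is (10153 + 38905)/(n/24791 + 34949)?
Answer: 1216196878/866420393 ≈ 1.4037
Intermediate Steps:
n = -266 (n = 19*(-14) = -266)
(10153 + 38905)/(n/24791 + 34949) = (10153 + 38905)/(-266/24791 + 34949) = 49058/(-266*1/24791 + 34949) = 49058/(-266/24791 + 34949) = 49058/(866420393/24791) = 49058*(24791/866420393) = 1216196878/866420393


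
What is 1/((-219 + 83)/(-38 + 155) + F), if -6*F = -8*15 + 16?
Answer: 117/1892 ≈ 0.061839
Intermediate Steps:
F = 52/3 (F = -(-8*15 + 16)/6 = -(-120 + 16)/6 = -1/6*(-104) = 52/3 ≈ 17.333)
1/((-219 + 83)/(-38 + 155) + F) = 1/((-219 + 83)/(-38 + 155) + 52/3) = 1/(-136/117 + 52/3) = 1/(1892/117) = 117/1892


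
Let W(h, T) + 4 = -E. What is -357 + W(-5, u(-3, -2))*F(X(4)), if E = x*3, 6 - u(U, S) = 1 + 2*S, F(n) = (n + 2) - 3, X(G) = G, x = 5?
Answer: -414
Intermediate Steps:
F(n) = -1 + n (F(n) = (2 + n) - 3 = -1 + n)
u(U, S) = 5 - 2*S (u(U, S) = 6 - (1 + 2*S) = 6 + (-1 - 2*S) = 5 - 2*S)
E = 15 (E = 5*3 = 15)
W(h, T) = -19 (W(h, T) = -4 - 1*15 = -4 - 15 = -19)
-357 + W(-5, u(-3, -2))*F(X(4)) = -357 - 19*(-1 + 4) = -357 - 19*3 = -357 - 57 = -414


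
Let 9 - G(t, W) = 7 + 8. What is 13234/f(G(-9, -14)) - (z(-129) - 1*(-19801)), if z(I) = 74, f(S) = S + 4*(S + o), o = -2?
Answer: -384242/19 ≈ -20223.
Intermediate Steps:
G(t, W) = -6 (G(t, W) = 9 - (7 + 8) = 9 - 1*15 = 9 - 15 = -6)
f(S) = -8 + 5*S (f(S) = S + 4*(S - 2) = S + 4*(-2 + S) = S + (-8 + 4*S) = -8 + 5*S)
13234/f(G(-9, -14)) - (z(-129) - 1*(-19801)) = 13234/(-8 + 5*(-6)) - (74 - 1*(-19801)) = 13234/(-8 - 30) - (74 + 19801) = 13234/(-38) - 1*19875 = 13234*(-1/38) - 19875 = -6617/19 - 19875 = -384242/19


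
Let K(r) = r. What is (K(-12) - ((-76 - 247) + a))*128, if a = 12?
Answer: 38272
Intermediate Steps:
(K(-12) - ((-76 - 247) + a))*128 = (-12 - ((-76 - 247) + 12))*128 = (-12 - (-323 + 12))*128 = (-12 - 1*(-311))*128 = (-12 + 311)*128 = 299*128 = 38272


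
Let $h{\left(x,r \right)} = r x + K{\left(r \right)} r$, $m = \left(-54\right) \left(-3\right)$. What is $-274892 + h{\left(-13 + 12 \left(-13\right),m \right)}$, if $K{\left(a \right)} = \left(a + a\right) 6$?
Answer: $12658$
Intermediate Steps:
$K{\left(a \right)} = 12 a$ ($K{\left(a \right)} = 2 a 6 = 12 a$)
$m = 162$
$h{\left(x,r \right)} = 12 r^{2} + r x$ ($h{\left(x,r \right)} = r x + 12 r r = r x + 12 r^{2} = 12 r^{2} + r x$)
$-274892 + h{\left(-13 + 12 \left(-13\right),m \right)} = -274892 + 162 \left(\left(-13 + 12 \left(-13\right)\right) + 12 \cdot 162\right) = -274892 + 162 \left(\left(-13 - 156\right) + 1944\right) = -274892 + 162 \left(-169 + 1944\right) = -274892 + 162 \cdot 1775 = -274892 + 287550 = 12658$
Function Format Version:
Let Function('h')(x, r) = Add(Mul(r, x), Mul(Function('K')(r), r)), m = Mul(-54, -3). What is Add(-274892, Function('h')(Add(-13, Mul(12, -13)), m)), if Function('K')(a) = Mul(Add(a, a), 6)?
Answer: 12658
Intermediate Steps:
Function('K')(a) = Mul(12, a) (Function('K')(a) = Mul(Mul(2, a), 6) = Mul(12, a))
m = 162
Function('h')(x, r) = Add(Mul(12, Pow(r, 2)), Mul(r, x)) (Function('h')(x, r) = Add(Mul(r, x), Mul(Mul(12, r), r)) = Add(Mul(r, x), Mul(12, Pow(r, 2))) = Add(Mul(12, Pow(r, 2)), Mul(r, x)))
Add(-274892, Function('h')(Add(-13, Mul(12, -13)), m)) = Add(-274892, Mul(162, Add(Add(-13, Mul(12, -13)), Mul(12, 162)))) = Add(-274892, Mul(162, Add(Add(-13, -156), 1944))) = Add(-274892, Mul(162, Add(-169, 1944))) = Add(-274892, Mul(162, 1775)) = Add(-274892, 287550) = 12658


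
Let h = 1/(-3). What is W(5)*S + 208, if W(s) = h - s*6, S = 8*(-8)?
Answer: 6448/3 ≈ 2149.3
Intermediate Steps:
S = -64
h = -1/3 ≈ -0.33333
W(s) = -1/3 - 6*s (W(s) = -1/3 - s*6 = -1/3 - 6*s)
W(5)*S + 208 = (-1/3 - 6*5)*(-64) + 208 = (-1/3 - 30)*(-64) + 208 = -91/3*(-64) + 208 = 5824/3 + 208 = 6448/3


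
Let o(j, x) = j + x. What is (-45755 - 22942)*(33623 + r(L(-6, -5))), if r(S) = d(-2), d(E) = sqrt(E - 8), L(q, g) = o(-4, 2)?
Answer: -2309799231 - 68697*I*sqrt(10) ≈ -2.3098e+9 - 2.1724e+5*I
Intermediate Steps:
L(q, g) = -2 (L(q, g) = -4 + 2 = -2)
d(E) = sqrt(-8 + E)
r(S) = I*sqrt(10) (r(S) = sqrt(-8 - 2) = sqrt(-10) = I*sqrt(10))
(-45755 - 22942)*(33623 + r(L(-6, -5))) = (-45755 - 22942)*(33623 + I*sqrt(10)) = -68697*(33623 + I*sqrt(10)) = -2309799231 - 68697*I*sqrt(10)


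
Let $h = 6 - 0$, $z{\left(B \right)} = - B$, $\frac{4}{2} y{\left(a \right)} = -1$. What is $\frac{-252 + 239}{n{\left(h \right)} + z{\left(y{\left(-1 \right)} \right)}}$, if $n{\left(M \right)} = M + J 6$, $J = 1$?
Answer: $- \frac{26}{25} \approx -1.04$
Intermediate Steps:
$y{\left(a \right)} = - \frac{1}{2}$ ($y{\left(a \right)} = \frac{1}{2} \left(-1\right) = - \frac{1}{2}$)
$h = 6$ ($h = 6 + 0 = 6$)
$n{\left(M \right)} = 6 + M$ ($n{\left(M \right)} = M + 1 \cdot 6 = M + 6 = 6 + M$)
$\frac{-252 + 239}{n{\left(h \right)} + z{\left(y{\left(-1 \right)} \right)}} = \frac{-252 + 239}{\left(6 + 6\right) - - \frac{1}{2}} = - \frac{13}{12 + \frac{1}{2}} = - \frac{13}{\frac{25}{2}} = \left(-13\right) \frac{2}{25} = - \frac{26}{25}$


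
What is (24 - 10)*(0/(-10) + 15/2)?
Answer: 105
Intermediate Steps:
(24 - 10)*(0/(-10) + 15/2) = 14*(0*(-⅒) + 15*(½)) = 14*(0 + 15/2) = 14*(15/2) = 105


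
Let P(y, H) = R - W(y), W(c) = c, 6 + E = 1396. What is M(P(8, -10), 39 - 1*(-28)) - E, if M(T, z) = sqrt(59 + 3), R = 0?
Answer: -1390 + sqrt(62) ≈ -1382.1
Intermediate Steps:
E = 1390 (E = -6 + 1396 = 1390)
P(y, H) = -y (P(y, H) = 0 - y = -y)
M(T, z) = sqrt(62)
M(P(8, -10), 39 - 1*(-28)) - E = sqrt(62) - 1*1390 = sqrt(62) - 1390 = -1390 + sqrt(62)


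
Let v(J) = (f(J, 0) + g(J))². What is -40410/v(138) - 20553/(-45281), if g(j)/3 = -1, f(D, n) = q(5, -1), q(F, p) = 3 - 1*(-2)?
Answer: -914861499/90562 ≈ -10102.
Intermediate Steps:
q(F, p) = 5 (q(F, p) = 3 + 2 = 5)
f(D, n) = 5
g(j) = -3 (g(j) = 3*(-1) = -3)
v(J) = 4 (v(J) = (5 - 3)² = 2² = 4)
-40410/v(138) - 20553/(-45281) = -40410/4 - 20553/(-45281) = -40410*¼ - 20553*(-1/45281) = -20205/2 + 20553/45281 = -914861499/90562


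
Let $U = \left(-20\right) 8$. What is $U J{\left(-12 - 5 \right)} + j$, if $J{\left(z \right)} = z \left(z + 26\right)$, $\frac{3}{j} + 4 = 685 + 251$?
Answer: $\frac{22815363}{932} \approx 24480.0$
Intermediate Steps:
$U = -160$
$j = \frac{3}{932}$ ($j = \frac{3}{-4 + \left(685 + 251\right)} = \frac{3}{-4 + 936} = \frac{3}{932} \approx 0.0032189$)
$J{\left(z \right)} = z \left(26 + z\right)$
$U J{\left(-12 - 5 \right)} + j = - 160 \left(-12 - 5\right) \left(26 - 17\right) + \frac{3}{932} = - 160 \left(- 17 \left(26 - 17\right)\right) + \frac{3}{932} = - 160 \left(\left(-17\right) 9\right) + \frac{3}{932} = \left(-160\right) \left(-153\right) + \frac{3}{932} = 24480 + \frac{3}{932} = \frac{22815363}{932}$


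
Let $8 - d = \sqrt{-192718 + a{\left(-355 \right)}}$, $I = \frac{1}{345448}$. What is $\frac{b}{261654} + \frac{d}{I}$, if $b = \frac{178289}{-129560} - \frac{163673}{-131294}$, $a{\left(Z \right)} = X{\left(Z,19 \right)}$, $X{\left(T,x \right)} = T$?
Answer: $\frac{2050050770339754246159}{741808741959760} - 345448 i \sqrt{193073} \approx 2.7636 \cdot 10^{6} - 1.5179 \cdot 10^{8} i$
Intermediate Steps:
$I = \frac{1}{345448} \approx 2.8948 \cdot 10^{-6}$
$a{\left(Z \right)} = Z$
$b = - \frac{1101401043}{8505225320}$ ($b = 178289 \left(- \frac{1}{129560}\right) - - \frac{163673}{131294} = - \frac{178289}{129560} + \frac{163673}{131294} = - \frac{1101401043}{8505225320} \approx -0.1295$)
$d = 8 - i \sqrt{193073}$ ($d = 8 - \sqrt{-192718 - 355} = 8 - \sqrt{-193073} = 8 - i \sqrt{193073} \approx 8.0 - 439.4 i$)
$\frac{b}{261654} + \frac{d}{I} = - \frac{1101401043}{8505225320 \cdot 261654} + \left(8 - i \sqrt{193073}\right) \frac{1}{\frac{1}{345448}} = \left(- \frac{1101401043}{8505225320}\right) \frac{1}{261654} + \left(8 - i \sqrt{193073}\right) 345448 = - \frac{367133681}{741808741959760} + \left(2763584 - 345448 i \sqrt{193073}\right) = \frac{2050050770339754246159}{741808741959760} - 345448 i \sqrt{193073}$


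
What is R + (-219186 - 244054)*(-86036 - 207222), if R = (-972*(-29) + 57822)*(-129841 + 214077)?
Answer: 143093974280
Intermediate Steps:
R = 7245138360 (R = (28188 + 57822)*84236 = 86010*84236 = 7245138360)
R + (-219186 - 244054)*(-86036 - 207222) = 7245138360 + (-219186 - 244054)*(-86036 - 207222) = 7245138360 - 463240*(-293258) = 7245138360 + 135848835920 = 143093974280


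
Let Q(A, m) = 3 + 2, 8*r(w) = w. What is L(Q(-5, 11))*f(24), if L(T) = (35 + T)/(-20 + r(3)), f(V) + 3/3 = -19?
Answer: 6400/157 ≈ 40.764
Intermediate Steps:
r(w) = w/8
f(V) = -20 (f(V) = -1 - 19 = -20)
Q(A, m) = 5
L(T) = -280/157 - 8*T/157 (L(T) = (35 + T)/(-20 + (⅛)*3) = (35 + T)/(-20 + 3/8) = (35 + T)/(-157/8) = (35 + T)*(-8/157) = -280/157 - 8*T/157)
L(Q(-5, 11))*f(24) = (-280/157 - 8/157*5)*(-20) = (-280/157 - 40/157)*(-20) = -320/157*(-20) = 6400/157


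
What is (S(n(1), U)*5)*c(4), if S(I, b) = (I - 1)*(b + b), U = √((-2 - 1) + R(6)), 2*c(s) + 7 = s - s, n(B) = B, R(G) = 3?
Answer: 0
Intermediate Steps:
c(s) = -7/2 (c(s) = -7/2 + (s - s)/2 = -7/2 + (½)*0 = -7/2 + 0 = -7/2)
U = 0 (U = √((-2 - 1) + 3) = √(-3 + 3) = √0 = 0)
S(I, b) = 2*b*(-1 + I) (S(I, b) = (-1 + I)*(2*b) = 2*b*(-1 + I))
(S(n(1), U)*5)*c(4) = ((2*0*(-1 + 1))*5)*(-7/2) = ((2*0*0)*5)*(-7/2) = (0*5)*(-7/2) = 0*(-7/2) = 0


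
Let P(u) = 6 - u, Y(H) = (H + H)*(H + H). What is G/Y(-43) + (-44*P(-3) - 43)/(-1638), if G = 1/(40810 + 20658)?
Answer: 99788504315/372331591632 ≈ 0.26801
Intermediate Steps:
Y(H) = 4*H**2 (Y(H) = (2*H)*(2*H) = 4*H**2)
G = 1/61468 ≈ 1.6269e-5
G/Y(-43) + (-44*P(-3) - 43)/(-1638) = 1/(61468*((4*(-43)**2))) + (-44*(6 - 1*(-3)) - 43)/(-1638) = 1/(61468*((4*1849))) + (-44*(6 + 3) - 43)*(-1/1638) = (1/61468)/7396 + (-44*9 - 43)*(-1/1638) = (1/61468)*(1/7396) + (-396 - 43)*(-1/1638) = 1/454617328 - 439*(-1/1638) = 1/454617328 + 439/1638 = 99788504315/372331591632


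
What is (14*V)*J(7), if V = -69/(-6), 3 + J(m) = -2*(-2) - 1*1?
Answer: 0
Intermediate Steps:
J(m) = 0 (J(m) = -3 + (-2*(-2) - 1*1) = -3 + (4 - 1) = -3 + 3 = 0)
V = 23/2 (V = -69*(-⅙) = 23/2 ≈ 11.500)
(14*V)*J(7) = (14*(23/2))*0 = 161*0 = 0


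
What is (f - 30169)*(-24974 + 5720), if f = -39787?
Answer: 1346932824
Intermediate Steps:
(f - 30169)*(-24974 + 5720) = (-39787 - 30169)*(-24974 + 5720) = -69956*(-19254) = 1346932824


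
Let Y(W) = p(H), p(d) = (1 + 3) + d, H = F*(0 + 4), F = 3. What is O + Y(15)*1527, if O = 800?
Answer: 25232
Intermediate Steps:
H = 12 (H = 3*(0 + 4) = 3*4 = 12)
p(d) = 4 + d
Y(W) = 16 (Y(W) = 4 + 12 = 16)
O + Y(15)*1527 = 800 + 16*1527 = 800 + 24432 = 25232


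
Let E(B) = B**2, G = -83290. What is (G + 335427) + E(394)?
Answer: 407373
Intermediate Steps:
(G + 335427) + E(394) = (-83290 + 335427) + 394**2 = 252137 + 155236 = 407373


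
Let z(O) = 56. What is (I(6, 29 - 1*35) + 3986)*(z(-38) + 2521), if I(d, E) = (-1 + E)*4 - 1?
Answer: 10197189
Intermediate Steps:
I(d, E) = -5 + 4*E (I(d, E) = (-4 + 4*E) - 1 = -5 + 4*E)
(I(6, 29 - 1*35) + 3986)*(z(-38) + 2521) = ((-5 + 4*(29 - 1*35)) + 3986)*(56 + 2521) = ((-5 + 4*(29 - 35)) + 3986)*2577 = ((-5 + 4*(-6)) + 3986)*2577 = ((-5 - 24) + 3986)*2577 = (-29 + 3986)*2577 = 3957*2577 = 10197189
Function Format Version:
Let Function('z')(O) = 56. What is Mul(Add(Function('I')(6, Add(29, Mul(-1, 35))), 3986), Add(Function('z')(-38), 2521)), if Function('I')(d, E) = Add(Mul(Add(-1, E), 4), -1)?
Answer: 10197189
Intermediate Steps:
Function('I')(d, E) = Add(-5, Mul(4, E)) (Function('I')(d, E) = Add(Add(-4, Mul(4, E)), -1) = Add(-5, Mul(4, E)))
Mul(Add(Function('I')(6, Add(29, Mul(-1, 35))), 3986), Add(Function('z')(-38), 2521)) = Mul(Add(Add(-5, Mul(4, Add(29, Mul(-1, 35)))), 3986), Add(56, 2521)) = Mul(Add(Add(-5, Mul(4, Add(29, -35))), 3986), 2577) = Mul(Add(Add(-5, Mul(4, -6)), 3986), 2577) = Mul(Add(Add(-5, -24), 3986), 2577) = Mul(Add(-29, 3986), 2577) = Mul(3957, 2577) = 10197189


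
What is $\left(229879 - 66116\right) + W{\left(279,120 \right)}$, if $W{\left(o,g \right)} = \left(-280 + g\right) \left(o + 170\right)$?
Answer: $91923$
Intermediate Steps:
$W{\left(o,g \right)} = \left(-280 + g\right) \left(170 + o\right)$
$\left(229879 - 66116\right) + W{\left(279,120 \right)} = \left(229879 - 66116\right) + \left(-47600 - 78120 + 170 \cdot 120 + 120 \cdot 279\right) = 163763 + \left(-47600 - 78120 + 20400 + 33480\right) = 163763 - 71840 = 91923$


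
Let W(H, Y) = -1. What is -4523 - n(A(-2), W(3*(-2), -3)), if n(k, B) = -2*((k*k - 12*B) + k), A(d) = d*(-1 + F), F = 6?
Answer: -4319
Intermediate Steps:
A(d) = 5*d (A(d) = d*(-1 + 6) = d*5 = 5*d)
n(k, B) = -2*k - 2*k**2 + 24*B (n(k, B) = -2*((k**2 - 12*B) + k) = -2*(k + k**2 - 12*B) = -2*k - 2*k**2 + 24*B)
-4523 - n(A(-2), W(3*(-2), -3)) = -4523 - (-10*(-2) - 2*(5*(-2))**2 + 24*(-1)) = -4523 - (-2*(-10) - 2*(-10)**2 - 24) = -4523 - (20 - 2*100 - 24) = -4523 - (20 - 200 - 24) = -4523 - 1*(-204) = -4523 + 204 = -4319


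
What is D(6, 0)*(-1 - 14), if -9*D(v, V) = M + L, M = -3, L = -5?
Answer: -40/3 ≈ -13.333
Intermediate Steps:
D(v, V) = 8/9 (D(v, V) = -(-3 - 5)/9 = -⅑*(-8) = 8/9)
D(6, 0)*(-1 - 14) = 8*(-1 - 14)/9 = (8/9)*(-15) = -40/3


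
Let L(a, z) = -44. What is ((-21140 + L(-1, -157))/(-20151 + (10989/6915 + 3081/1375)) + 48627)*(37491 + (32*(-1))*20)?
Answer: 22885153103784598843/12770787459 ≈ 1.7920e+9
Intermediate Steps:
((-21140 + L(-1, -157))/(-20151 + (10989/6915 + 3081/1375)) + 48627)*(37491 + (32*(-1))*20) = ((-21140 - 44)/(-20151 + (10989/6915 + 3081/1375)) + 48627)*(37491 + (32*(-1))*20) = (-21184/(-20151 + (10989*(1/6915) + 3081*(1/1375))) + 48627)*(37491 - 32*20) = (-21184/(-20151 + (3663/2305 + 3081/1375)) + 48627)*(37491 - 640) = (-21184/(-20151 + 2427666/633875) + 48627)*36851 = (-21184/(-12770787459/633875) + 48627)*36851 = (-21184*(-633875/12770787459) + 48627)*36851 = (13428008000/12770787459 + 48627)*36851 = (621018509776793/12770787459)*36851 = 22885153103784598843/12770787459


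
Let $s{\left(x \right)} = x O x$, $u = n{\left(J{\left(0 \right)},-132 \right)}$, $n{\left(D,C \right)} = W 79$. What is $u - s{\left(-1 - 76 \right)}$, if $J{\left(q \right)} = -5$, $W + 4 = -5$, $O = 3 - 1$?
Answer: $-12569$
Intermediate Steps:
$O = 2$ ($O = 3 - 1 = 2$)
$W = -9$ ($W = -4 - 5 = -9$)
$n{\left(D,C \right)} = -711$ ($n{\left(D,C \right)} = \left(-9\right) 79 = -711$)
$u = -711$
$s{\left(x \right)} = 2 x^{2}$ ($s{\left(x \right)} = x 2 x = 2 x x = 2 x^{2}$)
$u - s{\left(-1 - 76 \right)} = -711 - 2 \left(-1 - 76\right)^{2} = -711 - 2 \left(-77\right)^{2} = -711 - 2 \cdot 5929 = -711 - 11858 = -12569$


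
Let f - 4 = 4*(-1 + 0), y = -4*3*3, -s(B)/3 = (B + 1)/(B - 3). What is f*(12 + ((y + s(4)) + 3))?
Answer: 0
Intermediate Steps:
s(B) = -3*(1 + B)/(-3 + B) (s(B) = -3*(B + 1)/(B - 3) = -3*(1 + B)/(-3 + B))
y = -36 (y = -12*3 = -36)
f = 0 (f = 4 + 4*(-1 + 0) = 4 + 4*(-1) = 4 - 4 = 0)
f*(12 + ((y + s(4)) + 3)) = 0*(12 + ((-36 + 3*(-1 - 1*4)/(-3 + 4)) + 3)) = 0*(12 + ((-36 + 3*(-1 - 4)/1) + 3)) = 0*(12 + ((-36 + 3*1*(-5)) + 3)) = 0*(12 + ((-36 - 15) + 3)) = 0*(12 + (-51 + 3)) = 0*(12 - 48) = 0*(-36) = 0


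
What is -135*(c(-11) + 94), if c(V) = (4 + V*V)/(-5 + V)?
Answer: -186165/16 ≈ -11635.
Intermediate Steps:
c(V) = (4 + V²)/(-5 + V)
-135*(c(-11) + 94) = -135*((4 + (-11)²)/(-5 - 11) + 94) = -135*((4 + 121)/(-16) + 94) = -135*(-1/16*125 + 94) = -135*(-125/16 + 94) = -135*1379/16 = -186165/16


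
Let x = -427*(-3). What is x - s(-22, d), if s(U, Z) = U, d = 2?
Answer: 1303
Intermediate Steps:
x = 1281
x - s(-22, d) = 1281 - 1*(-22) = 1281 + 22 = 1303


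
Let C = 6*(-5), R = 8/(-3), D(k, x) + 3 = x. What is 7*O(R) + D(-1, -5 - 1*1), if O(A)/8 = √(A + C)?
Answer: -9 + 392*I*√6/3 ≈ -9.0 + 320.07*I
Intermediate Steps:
D(k, x) = -3 + x
R = -8/3 (R = 8*(-⅓) = -8/3 ≈ -2.6667)
C = -30
O(A) = 8*√(-30 + A) (O(A) = 8*√(A - 30) = 8*√(-30 + A))
7*O(R) + D(-1, -5 - 1*1) = 7*(8*√(-30 - 8/3)) + (-3 + (-5 - 1*1)) = 7*(8*√(-98/3)) + (-3 + (-5 - 1)) = 7*(8*(7*I*√6/3)) + (-3 - 6) = 7*(56*I*√6/3) - 9 = 392*I*√6/3 - 9 = -9 + 392*I*√6/3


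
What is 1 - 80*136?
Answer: -10879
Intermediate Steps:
1 - 80*136 = 1 - 10880 = -10879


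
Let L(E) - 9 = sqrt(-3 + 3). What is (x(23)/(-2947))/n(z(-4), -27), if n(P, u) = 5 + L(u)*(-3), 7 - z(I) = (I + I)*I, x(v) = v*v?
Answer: 529/64834 ≈ 0.0081593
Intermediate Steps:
L(E) = 9 (L(E) = 9 + sqrt(-3 + 3) = 9 + sqrt(0) = 9 + 0 = 9)
x(v) = v**2
z(I) = 7 - 2*I**2 (z(I) = 7 - (I + I)*I = 7 - 2*I*I = 7 - 2*I**2)
n(P, u) = -22 (n(P, u) = 5 + 9*(-3) = 5 - 27 = -22)
(x(23)/(-2947))/n(z(-4), -27) = (23**2/(-2947))/(-22) = (529*(-1/2947))*(-1/22) = -529/2947*(-1/22) = 529/64834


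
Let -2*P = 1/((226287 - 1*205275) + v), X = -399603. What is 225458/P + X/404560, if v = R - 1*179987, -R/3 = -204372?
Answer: -82845571523590963/404560 ≈ -2.0478e+11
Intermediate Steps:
R = 613116 (R = -3*(-204372) = 613116)
v = 433129 (v = 613116 - 1*179987 = 613116 - 179987 = 433129)
P = -1/908282 (P = -1/(2*((226287 - 1*205275) + 433129)) = -1/(2*((226287 - 205275) + 433129)) = -1/(2*(21012 + 433129)) = -1/2/454141 = -1/2*1/454141 = -1/908282 ≈ -1.1010e-6)
225458/P + X/404560 = 225458/(-1/908282) - 399603/404560 = 225458*(-908282) - 399603*1/404560 = -204779443156 - 399603/404560 = -82845571523590963/404560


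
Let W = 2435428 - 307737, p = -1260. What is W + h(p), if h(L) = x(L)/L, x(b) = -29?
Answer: 2680890689/1260 ≈ 2.1277e+6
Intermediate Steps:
W = 2127691
h(L) = -29/L
W + h(p) = 2127691 - 29/(-1260) = 2127691 - 29*(-1/1260) = 2127691 + 29/1260 = 2680890689/1260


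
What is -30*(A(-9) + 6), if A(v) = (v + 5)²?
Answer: -660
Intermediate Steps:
A(v) = (5 + v)²
-30*(A(-9) + 6) = -30*((5 - 9)² + 6) = -30*((-4)² + 6) = -30*(16 + 6) = -30*22 = -660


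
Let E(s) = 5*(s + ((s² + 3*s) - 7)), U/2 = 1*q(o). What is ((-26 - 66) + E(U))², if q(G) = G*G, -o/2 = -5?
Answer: 41564200129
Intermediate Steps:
o = 10 (o = -2*(-5) = 10)
q(G) = G²
U = 200 (U = 2*(1*10²) = 2*(1*100) = 2*100 = 200)
E(s) = -35 + 5*s² + 20*s (E(s) = 5*(s + (-7 + s² + 3*s)) = 5*(-7 + s² + 4*s) = -35 + 5*s² + 20*s)
((-26 - 66) + E(U))² = ((-26 - 66) + (-35 + 5*200² + 20*200))² = (-92 + (-35 + 5*40000 + 4000))² = (-92 + (-35 + 200000 + 4000))² = (-92 + 203965)² = 203873² = 41564200129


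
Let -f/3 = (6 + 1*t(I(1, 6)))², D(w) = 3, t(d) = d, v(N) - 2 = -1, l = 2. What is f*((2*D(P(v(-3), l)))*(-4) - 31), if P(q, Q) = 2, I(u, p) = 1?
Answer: 8085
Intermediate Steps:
v(N) = 1 (v(N) = 2 - 1 = 1)
f = -147 (f = -3*(6 + 1*1)² = -3*(6 + 1)² = -3*7² = -3*49 = -147)
f*((2*D(P(v(-3), l)))*(-4) - 31) = -147*((2*3)*(-4) - 31) = -147*(6*(-4) - 31) = -147*(-24 - 31) = -147*(-55) = 8085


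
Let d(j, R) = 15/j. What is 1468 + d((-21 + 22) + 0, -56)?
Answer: 1483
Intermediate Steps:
1468 + d((-21 + 22) + 0, -56) = 1468 + 15/((-21 + 22) + 0) = 1468 + 15/(1 + 0) = 1468 + 15/1 = 1468 + 15*1 = 1468 + 15 = 1483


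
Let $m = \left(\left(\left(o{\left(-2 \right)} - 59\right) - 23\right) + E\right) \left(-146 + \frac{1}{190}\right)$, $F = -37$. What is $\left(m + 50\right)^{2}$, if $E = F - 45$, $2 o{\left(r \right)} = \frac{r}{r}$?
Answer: $\frac{82621791660409}{144400} \approx 5.7217 \cdot 10^{8}$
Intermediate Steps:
$o{\left(r \right)} = \frac{1}{2}$ ($o{\left(r \right)} = \frac{r \frac{1}{r}}{2} = \frac{1}{2} \cdot 1 = \frac{1}{2}$)
$E = -82$ ($E = -37 - 45 = -82$)
$m = \frac{9070653}{380}$ ($m = \left(\left(\left(\frac{1}{2} - 59\right) - 23\right) - 82\right) \left(-146 + \frac{1}{190}\right) = \left(\left(- \frac{117}{2} - 23\right) - 82\right) \left(-146 + \frac{1}{190}\right) = \left(- \frac{163}{2} - 82\right) \left(- \frac{27739}{190}\right) = \left(- \frac{327}{2}\right) \left(- \frac{27739}{190}\right) = \frac{9070653}{380} \approx 23870.0$)
$\left(m + 50\right)^{2} = \left(\frac{9070653}{380} + 50\right)^{2} = \left(\frac{9089653}{380}\right)^{2} = \frac{82621791660409}{144400}$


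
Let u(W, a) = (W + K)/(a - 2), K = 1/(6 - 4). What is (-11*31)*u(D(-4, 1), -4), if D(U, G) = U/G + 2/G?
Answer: -341/4 ≈ -85.250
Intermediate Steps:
K = 1/2 ≈ 0.50000
D(U, G) = 2/G + U/G
u(W, a) = (1/2 + W)/(-2 + a) (u(W, a) = (W + 1/2)/(a - 2) = (1/2 + W)/(-2 + a))
(-11*31)*u(D(-4, 1), -4) = (-11*31)*((1/2 + (2 - 4)/1)/(-2 - 4)) = -341*(1/2 + 1*(-2))/(-6) = -(-341)*(1/2 - 2)/6 = -(-341)*(-3)/(6*2) = -341*1/4 = -341/4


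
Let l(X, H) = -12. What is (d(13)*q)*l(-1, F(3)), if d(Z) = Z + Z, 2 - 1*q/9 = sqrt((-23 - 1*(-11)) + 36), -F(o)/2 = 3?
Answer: -5616 + 5616*sqrt(6) ≈ 8140.3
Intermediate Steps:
F(o) = -6 (F(o) = -2*3 = -6)
q = 18 - 18*sqrt(6) (q = 18 - 9*sqrt((-23 - 1*(-11)) + 36) = 18 - 9*sqrt((-23 + 11) + 36) = 18 - 9*sqrt(-12 + 36) = 18 - 18*sqrt(6) ≈ -26.091)
d(Z) = 2*Z
(d(13)*q)*l(-1, F(3)) = ((2*13)*(18 - 18*sqrt(6)))*(-12) = (26*(18 - 18*sqrt(6)))*(-12) = (468 - 468*sqrt(6))*(-12) = -5616 + 5616*sqrt(6)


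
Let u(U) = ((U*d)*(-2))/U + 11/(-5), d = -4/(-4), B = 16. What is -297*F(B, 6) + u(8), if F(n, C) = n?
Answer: -23781/5 ≈ -4756.2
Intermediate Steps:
d = 1 (d = -4*(-¼) = 1)
u(U) = -21/5 (u(U) = ((U*1)*(-2))/U + 11/(-5) = (U*(-2))/U + 11*(-⅕) = (-2*U)/U - 11/5 = -2 - 11/5 = -21/5)
-297*F(B, 6) + u(8) = -297*16 - 21/5 = -4752 - 21/5 = -23781/5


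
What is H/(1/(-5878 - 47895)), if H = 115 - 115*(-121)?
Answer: -754435190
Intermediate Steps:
H = 14030 (H = 115 + 13915 = 14030)
H/(1/(-5878 - 47895)) = 14030/(1/(-5878 - 47895)) = 14030/(1/(-53773)) = 14030/(-1/53773) = 14030*(-53773) = -754435190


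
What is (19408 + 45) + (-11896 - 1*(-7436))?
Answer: 14993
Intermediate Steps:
(19408 + 45) + (-11896 - 1*(-7436)) = 19453 + (-11896 + 7436) = 19453 - 4460 = 14993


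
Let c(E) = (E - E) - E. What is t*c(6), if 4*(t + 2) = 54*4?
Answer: -312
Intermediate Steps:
c(E) = -E (c(E) = 0 - E = -E)
t = 52 (t = -2 + (54*4)/4 = -2 + (¼)*216 = -2 + 54 = 52)
t*c(6) = 52*(-1*6) = 52*(-6) = -312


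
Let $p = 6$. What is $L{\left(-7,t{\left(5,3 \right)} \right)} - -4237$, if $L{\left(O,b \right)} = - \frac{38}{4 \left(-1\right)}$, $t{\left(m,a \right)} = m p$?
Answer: $\frac{8493}{2} \approx 4246.5$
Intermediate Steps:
$t{\left(m,a \right)} = 6 m$ ($t{\left(m,a \right)} = m 6 = 6 m$)
$L{\left(O,b \right)} = \frac{19}{2}$ ($L{\left(O,b \right)} = - \frac{38}{-4} = \left(-38\right) \left(- \frac{1}{4}\right) = \frac{19}{2}$)
$L{\left(-7,t{\left(5,3 \right)} \right)} - -4237 = \frac{19}{2} - -4237 = \frac{19}{2} + 4237 = \frac{8493}{2}$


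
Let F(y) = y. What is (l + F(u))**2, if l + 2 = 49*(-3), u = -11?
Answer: 25600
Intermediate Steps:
l = -149 (l = -2 + 49*(-3) = -2 - 147 = -149)
(l + F(u))**2 = (-149 - 11)**2 = (-160)**2 = 25600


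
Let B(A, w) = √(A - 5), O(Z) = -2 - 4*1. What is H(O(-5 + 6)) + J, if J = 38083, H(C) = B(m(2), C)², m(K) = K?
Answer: 38080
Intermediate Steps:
O(Z) = -6 (O(Z) = -2 - 4 = -6)
B(A, w) = √(-5 + A)
H(C) = -3 (H(C) = (√(-5 + 2))² = (√(-3))² = (I*√3)² = -3)
H(O(-5 + 6)) + J = -3 + 38083 = 38080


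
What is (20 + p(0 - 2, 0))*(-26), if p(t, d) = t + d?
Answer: -468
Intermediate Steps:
p(t, d) = d + t
(20 + p(0 - 2, 0))*(-26) = (20 + (0 + (0 - 2)))*(-26) = (20 + (0 - 2))*(-26) = (20 - 2)*(-26) = 18*(-26) = -468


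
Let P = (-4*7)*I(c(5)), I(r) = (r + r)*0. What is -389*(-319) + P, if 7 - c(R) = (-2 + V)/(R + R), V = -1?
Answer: 124091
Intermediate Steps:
c(R) = 7 + 3/(2*R) (c(R) = 7 - (-2 - 1)/(R + R) = 7 - (-3)/(2*R) = 7 + 3/(2*R))
I(r) = 0 (I(r) = (2*r)*0 = 0)
P = 0 (P = -4*7*0 = -28*0 = 0)
-389*(-319) + P = -389*(-319) + 0 = 124091 + 0 = 124091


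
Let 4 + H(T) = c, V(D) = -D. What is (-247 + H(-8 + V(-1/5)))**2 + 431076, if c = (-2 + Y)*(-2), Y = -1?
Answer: 491101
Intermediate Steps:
c = 6 (c = (-2 - 1)*(-2) = -3*(-2) = 6)
H(T) = 2 (H(T) = -4 + 6 = 2)
(-247 + H(-8 + V(-1/5)))**2 + 431076 = (-247 + 2)**2 + 431076 = (-245)**2 + 431076 = 60025 + 431076 = 491101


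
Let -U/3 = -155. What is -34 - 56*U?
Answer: -26074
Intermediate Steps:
U = 465 (U = -3*(-155) = 465)
-34 - 56*U = -34 - 56*465 = -34 - 26040 = -26074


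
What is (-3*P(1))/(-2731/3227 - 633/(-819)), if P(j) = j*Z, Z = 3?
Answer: 1132677/9238 ≈ 122.61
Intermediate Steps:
P(j) = 3*j (P(j) = j*3 = 3*j)
(-3*P(1))/(-2731/3227 - 633/(-819)) = (-9)/(-2731/3227 - 633/(-819)) = (-3*3)/(-2731*1/3227 - 633*(-1/819)) = -9/(-2731/3227 + 211/273) = -9/(-9238/125853) = -9*(-125853/9238) = 1132677/9238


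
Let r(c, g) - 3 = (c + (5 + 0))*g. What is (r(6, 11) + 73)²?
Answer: 38809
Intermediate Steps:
r(c, g) = 3 + g*(5 + c) (r(c, g) = 3 + (c + (5 + 0))*g = 3 + (c + 5)*g = 3 + (5 + c)*g = 3 + g*(5 + c))
(r(6, 11) + 73)² = ((3 + 5*11 + 6*11) + 73)² = ((3 + 55 + 66) + 73)² = (124 + 73)² = 197² = 38809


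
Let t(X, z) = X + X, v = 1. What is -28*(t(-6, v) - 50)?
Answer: 1736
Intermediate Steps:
t(X, z) = 2*X
-28*(t(-6, v) - 50) = -28*(2*(-6) - 50) = -28*(-12 - 50) = -28*(-62) = 1736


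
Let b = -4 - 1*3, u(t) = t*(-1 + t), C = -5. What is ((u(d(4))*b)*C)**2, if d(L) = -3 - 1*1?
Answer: 490000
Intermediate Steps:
d(L) = -4 (d(L) = -3 - 1 = -4)
b = -7 (b = -4 - 3 = -7)
((u(d(4))*b)*C)**2 = ((-4*(-1 - 4)*(-7))*(-5))**2 = ((-4*(-5)*(-7))*(-5))**2 = ((20*(-7))*(-5))**2 = (-140*(-5))**2 = 700**2 = 490000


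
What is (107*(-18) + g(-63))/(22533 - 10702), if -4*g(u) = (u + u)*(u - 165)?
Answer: -9108/11831 ≈ -0.76984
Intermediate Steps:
g(u) = -u*(-165 + u)/2 (g(u) = -(u + u)*(u - 165)/4 = -2*u*(-165 + u)/4 = -u*(-165 + u)/2)
(107*(-18) + g(-63))/(22533 - 10702) = (107*(-18) + (½)*(-63)*(165 - 1*(-63)))/(22533 - 10702) = (-1926 + (½)*(-63)*(165 + 63))/11831 = (-1926 + (½)*(-63)*228)*(1/11831) = (-1926 - 7182)*(1/11831) = -9108*1/11831 = -9108/11831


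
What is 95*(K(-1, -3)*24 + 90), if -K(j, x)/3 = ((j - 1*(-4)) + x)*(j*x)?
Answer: 8550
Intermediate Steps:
K(j, x) = -3*j*x*(4 + j + x) (K(j, x) = -3*((j - 1*(-4)) + x)*j*x = -3*((j + 4) + x)*j*x = -3*((4 + j) + x)*j*x = -3*(4 + j + x)*j*x = -3*j*x*(4 + j + x))
95*(K(-1, -3)*24 + 90) = 95*(-3*(-1)*(-3)*(4 - 1 - 3)*24 + 90) = 95*(-3*(-1)*(-3)*0*24 + 90) = 95*(0*24 + 90) = 95*(0 + 90) = 95*90 = 8550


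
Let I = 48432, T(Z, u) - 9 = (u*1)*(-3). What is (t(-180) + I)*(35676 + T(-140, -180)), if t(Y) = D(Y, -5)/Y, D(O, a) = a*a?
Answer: 7017776675/4 ≈ 1.7544e+9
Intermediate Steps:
T(Z, u) = 9 - 3*u (T(Z, u) = 9 + (u*1)*(-3) = 9 + u*(-3) = 9 - 3*u)
D(O, a) = a²
t(Y) = 25/Y (t(Y) = (-5)²/Y = 25/Y)
(t(-180) + I)*(35676 + T(-140, -180)) = (25/(-180) + 48432)*(35676 + (9 - 3*(-180))) = (25*(-1/180) + 48432)*(35676 + (9 + 540)) = (-5/36 + 48432)*(35676 + 549) = (1743547/36)*36225 = 7017776675/4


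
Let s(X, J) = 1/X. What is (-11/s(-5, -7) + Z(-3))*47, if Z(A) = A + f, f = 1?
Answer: 2491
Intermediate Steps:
Z(A) = 1 + A (Z(A) = A + 1 = 1 + A)
(-11/s(-5, -7) + Z(-3))*47 = (-11/(1/(-5)) + (1 - 3))*47 = (-11/(-⅕) - 2)*47 = (-11*(-5) - 2)*47 = (55 - 2)*47 = 53*47 = 2491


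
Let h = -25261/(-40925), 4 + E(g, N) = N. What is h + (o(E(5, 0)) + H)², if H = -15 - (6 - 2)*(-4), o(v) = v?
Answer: 393586/40925 ≈ 9.6172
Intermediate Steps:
E(g, N) = -4 + N
H = 1 (H = -15 - 4*(-4) = -15 - 1*(-16) = -15 + 16 = 1)
h = 25261/40925 (h = -25261*(-1/40925) = 25261/40925 ≈ 0.61725)
h + (o(E(5, 0)) + H)² = 25261/40925 + ((-4 + 0) + 1)² = 25261/40925 + (-4 + 1)² = 25261/40925 + (-3)² = 25261/40925 + 9 = 393586/40925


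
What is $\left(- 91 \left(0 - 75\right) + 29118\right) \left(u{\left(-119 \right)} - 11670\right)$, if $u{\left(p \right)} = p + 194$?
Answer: $-416759085$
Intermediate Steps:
$u{\left(p \right)} = 194 + p$
$\left(- 91 \left(0 - 75\right) + 29118\right) \left(u{\left(-119 \right)} - 11670\right) = \left(- 91 \left(0 - 75\right) + 29118\right) \left(\left(194 - 119\right) - 11670\right) = \left(\left(-91\right) \left(-75\right) + 29118\right) \left(75 - 11670\right) = \left(6825 + 29118\right) \left(-11595\right) = 35943 \left(-11595\right) = -416759085$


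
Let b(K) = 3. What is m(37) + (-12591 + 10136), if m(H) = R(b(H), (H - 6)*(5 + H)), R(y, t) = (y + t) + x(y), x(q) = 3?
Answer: -1147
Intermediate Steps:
R(y, t) = 3 + t + y (R(y, t) = (y + t) + 3 = (t + y) + 3 = 3 + t + y)
m(H) = 6 + (-6 + H)*(5 + H) (m(H) = 3 + (H - 6)*(5 + H) + 3 = 3 + (-6 + H)*(5 + H) + 3 = 6 + (-6 + H)*(5 + H))
m(37) + (-12591 + 10136) = (-24 + 37² - 1*37) + (-12591 + 10136) = (-24 + 1369 - 37) - 2455 = 1308 - 2455 = -1147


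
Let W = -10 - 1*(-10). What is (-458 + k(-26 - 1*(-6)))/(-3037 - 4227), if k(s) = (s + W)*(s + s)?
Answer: -171/3632 ≈ -0.047081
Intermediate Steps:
W = 0 (W = -10 + 10 = 0)
k(s) = 2*s² (k(s) = (s + 0)*(s + s) = s*(2*s) = 2*s²)
(-458 + k(-26 - 1*(-6)))/(-3037 - 4227) = (-458 + 2*(-26 - 1*(-6))²)/(-3037 - 4227) = (-458 + 2*(-26 + 6)²)/(-7264) = (-458 + 2*(-20)²)*(-1/7264) = (-458 + 2*400)*(-1/7264) = (-458 + 800)*(-1/7264) = 342*(-1/7264) = -171/3632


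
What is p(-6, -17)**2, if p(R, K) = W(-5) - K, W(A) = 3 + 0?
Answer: 400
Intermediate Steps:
W(A) = 3
p(R, K) = 3 - K
p(-6, -17)**2 = (3 - 1*(-17))**2 = (3 + 17)**2 = 20**2 = 400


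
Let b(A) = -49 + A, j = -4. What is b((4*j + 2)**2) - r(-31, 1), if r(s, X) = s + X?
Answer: 177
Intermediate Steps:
r(s, X) = X + s
b((4*j + 2)**2) - r(-31, 1) = (-49 + (4*(-4) + 2)**2) - (1 - 31) = (-49 + (-16 + 2)**2) - 1*(-30) = (-49 + (-14)**2) + 30 = (-49 + 196) + 30 = 147 + 30 = 177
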